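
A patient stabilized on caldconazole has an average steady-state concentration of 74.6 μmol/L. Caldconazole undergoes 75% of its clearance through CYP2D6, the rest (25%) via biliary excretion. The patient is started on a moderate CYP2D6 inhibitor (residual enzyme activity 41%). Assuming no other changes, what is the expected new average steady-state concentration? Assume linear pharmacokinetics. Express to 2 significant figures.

1.3 × 10² μmol/L

The CYP2D6 pathway (75% of clearance) is reduced to 0.41× activity: 0.75 × 0.41 = 0.3075.
Non-CYP routes (25%) are unchanged.
Relative clearance = 0.3075 + 0.25 = 0.5575.
New average steady-state concentration = baseline ÷ relative clearance = 74.6 / 0.5575 = 1.3 × 10² μmol/L.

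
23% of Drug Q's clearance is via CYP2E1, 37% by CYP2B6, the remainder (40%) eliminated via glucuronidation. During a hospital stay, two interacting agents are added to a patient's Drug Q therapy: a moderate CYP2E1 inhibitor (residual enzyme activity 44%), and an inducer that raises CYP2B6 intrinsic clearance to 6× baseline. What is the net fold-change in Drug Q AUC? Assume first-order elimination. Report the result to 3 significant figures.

The CYP2E1 pathway (23% of clearance) is reduced to 0.44× activity: 0.23 × 0.44 = 0.1012.
The CYP2B6 pathway (37% of clearance) increases to 6× activity: 0.37 × 6 = 2.22.
The remaining 40% of clearance is unaffected.
CL_new/CL_old = 0.1012 + 2.22 + 0.4 = 2.7212.
Because AUC varies inversely with clearance, the combined effect is 1 / 2.7212 = 0.367.

0.367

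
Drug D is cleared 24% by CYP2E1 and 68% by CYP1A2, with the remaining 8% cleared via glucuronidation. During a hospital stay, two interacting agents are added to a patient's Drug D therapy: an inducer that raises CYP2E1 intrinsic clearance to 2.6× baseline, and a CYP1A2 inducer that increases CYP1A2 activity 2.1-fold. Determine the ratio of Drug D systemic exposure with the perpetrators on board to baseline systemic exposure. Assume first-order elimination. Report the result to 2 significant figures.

0.47

The CYP2E1 pathway (24% of clearance) is boosted to 2.6× activity: 0.24 × 2.6 = 0.624.
The CYP1A2 pathway (68% of clearance) rises to 2.1× activity: 0.68 × 2.1 = 1.428.
The remaining 8% of clearance is unaffected.
New clearance relative to baseline: 0.624 + 1.428 + 0.08 = 2.132.
Because systemic exposure varies inversely with clearance, the combined effect is 1 / 2.132 = 0.47.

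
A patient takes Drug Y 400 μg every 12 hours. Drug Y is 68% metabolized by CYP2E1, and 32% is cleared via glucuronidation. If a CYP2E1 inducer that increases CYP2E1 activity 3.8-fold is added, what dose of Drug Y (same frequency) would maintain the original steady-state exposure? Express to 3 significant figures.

1.16 × 10³ μg

CYP2E1: 0.68 × 3.8 = 2.584
Other: 0.32 (unchanged)
New clearance relative to baseline: 2.584 + 0.32 = 2.904.
Exposure is unchanged when dose changes in proportion to clearance. New dose = 400 μg × 2.904 = 1.16 × 10³ μg.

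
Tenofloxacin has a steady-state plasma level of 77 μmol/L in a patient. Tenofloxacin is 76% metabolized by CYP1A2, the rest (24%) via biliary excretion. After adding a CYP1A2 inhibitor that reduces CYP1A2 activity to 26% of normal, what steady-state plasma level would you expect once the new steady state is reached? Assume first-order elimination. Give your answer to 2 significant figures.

CYP1A2: 0.76 × 0.26 = 0.1976
Other: 0.24 (unchanged)
CL_new/CL_old = 0.1976 + 0.24 = 0.4376.
Steady-state plasma level ∝ 1/CL, so new value = 77 / 0.4376 = 1.8 × 10² μmol/L.

1.8 × 10² μmol/L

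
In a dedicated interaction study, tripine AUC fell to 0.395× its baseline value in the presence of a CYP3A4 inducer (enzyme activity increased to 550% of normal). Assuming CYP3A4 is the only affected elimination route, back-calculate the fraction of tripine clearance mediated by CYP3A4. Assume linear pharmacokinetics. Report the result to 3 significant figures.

Let fm be the CYP3A4 fraction. New clearance relative to baseline = fm × 5.5 + (1 − fm).
AUC ratio = 1 / (new CL fraction), so new CL fraction = 1 / 0.395 = 2.532.
fm × 5.5 + 1 − fm = 2.532  ⇒  fm × (5.5 − 1) = 1.532  ⇒  fm = 0.340.

0.340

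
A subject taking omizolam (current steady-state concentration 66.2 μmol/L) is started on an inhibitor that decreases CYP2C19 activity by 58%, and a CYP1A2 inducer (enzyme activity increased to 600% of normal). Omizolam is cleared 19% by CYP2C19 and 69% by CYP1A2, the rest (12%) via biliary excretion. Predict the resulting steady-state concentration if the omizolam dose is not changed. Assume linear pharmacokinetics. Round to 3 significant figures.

CYP2C19: 0.19 × 0.42 = 0.0798
CYP1A2: 0.69 × 6 = 4.14
Other: 0.12 (unchanged)
Relative clearance = 0.0798 + 4.14 + 0.12 = 4.3398.
Steady-state concentration ∝ 1/CL: new value = 66.2 / 4.3398 = 15.3 μmol/L.

15.3 μmol/L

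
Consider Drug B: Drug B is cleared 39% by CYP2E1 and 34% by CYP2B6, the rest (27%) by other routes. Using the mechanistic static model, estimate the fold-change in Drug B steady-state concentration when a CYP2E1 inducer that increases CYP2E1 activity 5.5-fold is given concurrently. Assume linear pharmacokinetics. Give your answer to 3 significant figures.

CYP2E1: 0.39 × 5.5 = 2.145
CYP2B6: 0.34 (unchanged)
Other: 0.27 (unchanged)
CL_new/CL_old = 2.145 + 0.34 + 0.27 = 2.755.
Steady-state concentration is inversely proportional to clearance, so the fold-change is 1 / 2.755 = 0.363.

0.363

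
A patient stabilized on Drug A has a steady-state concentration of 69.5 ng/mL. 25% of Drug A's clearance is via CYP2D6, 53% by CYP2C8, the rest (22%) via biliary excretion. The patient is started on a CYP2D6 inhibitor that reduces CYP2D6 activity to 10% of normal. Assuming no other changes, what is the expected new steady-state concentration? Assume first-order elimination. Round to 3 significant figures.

CYP2D6: 0.25 × 0.1 = 0.025
CYP2C8: 0.53 (unchanged)
Other: 0.22 (unchanged)
Relative clearance = 0.025 + 0.53 + 0.22 = 0.775.
New steady-state concentration = baseline ÷ relative clearance = 69.5 / 0.775 = 89.7 ng/mL.

89.7 ng/mL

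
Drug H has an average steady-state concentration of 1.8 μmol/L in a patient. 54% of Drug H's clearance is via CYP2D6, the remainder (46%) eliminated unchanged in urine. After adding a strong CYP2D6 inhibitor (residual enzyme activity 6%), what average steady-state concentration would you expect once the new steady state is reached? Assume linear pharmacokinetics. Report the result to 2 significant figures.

3.7 μmol/L

CYP2D6: 0.54 × 0.06 = 0.0324
Other: 0.46 (unchanged)
New clearance relative to baseline: 0.0324 + 0.46 = 0.4924.
Average steady-state concentration ∝ 1/CL, so new value = 1.8 / 0.4924 = 3.7 μmol/L.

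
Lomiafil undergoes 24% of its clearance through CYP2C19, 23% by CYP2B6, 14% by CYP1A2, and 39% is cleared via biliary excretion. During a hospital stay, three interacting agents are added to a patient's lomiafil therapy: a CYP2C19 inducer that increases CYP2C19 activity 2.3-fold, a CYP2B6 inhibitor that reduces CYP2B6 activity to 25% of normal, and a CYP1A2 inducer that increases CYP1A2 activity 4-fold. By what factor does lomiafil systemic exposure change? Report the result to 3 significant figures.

0.641

The CYP2C19 pathway (24% of clearance) is boosted to 2.3× activity: 0.24 × 2.3 = 0.552.
The CYP2B6 pathway (23% of clearance) falls to 0.25× activity: 0.23 × 0.25 = 0.0575.
The CYP1A2 pathway (14% of clearance) increases to 4× activity: 0.14 × 4 = 0.56.
The remaining 39% of clearance is unaffected.
New clearance relative to baseline: 0.552 + 0.0575 + 0.56 + 0.39 = 1.5595.
Because systemic exposure varies inversely with clearance, the combined effect is 1 / 1.5595 = 0.641.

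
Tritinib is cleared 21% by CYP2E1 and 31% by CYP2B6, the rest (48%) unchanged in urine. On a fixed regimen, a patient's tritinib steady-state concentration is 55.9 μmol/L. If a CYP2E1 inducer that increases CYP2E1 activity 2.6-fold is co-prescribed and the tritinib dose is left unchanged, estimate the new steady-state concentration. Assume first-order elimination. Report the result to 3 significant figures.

The CYP2E1 pathway (21% of clearance) is boosted to 2.6× activity: 0.21 × 2.6 = 0.546.
CYP2B6 (31%) and the residual 48% are unaffected.
CL_new/CL_old = 0.546 + 0.31 + 0.48 = 1.336.
Steady-state concentration ∝ 1/CL, so new value = 55.9 / 1.336 = 41.8 μmol/L.

41.8 μmol/L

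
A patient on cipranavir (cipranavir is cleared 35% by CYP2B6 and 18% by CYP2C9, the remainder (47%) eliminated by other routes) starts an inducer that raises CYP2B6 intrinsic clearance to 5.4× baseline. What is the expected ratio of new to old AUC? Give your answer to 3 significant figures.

The CYP2B6 pathway (35% of clearance) is boosted to 5.4× activity: 0.35 × 5.4 = 1.89.
CYP2C9 (18%) and the residual 47% are unaffected.
CL_new/CL_old = 1.89 + 0.18 + 0.47 = 2.54.
Since AUC ∝ 1/CL, the ratio is 1 / 2.54 = 0.394.

0.394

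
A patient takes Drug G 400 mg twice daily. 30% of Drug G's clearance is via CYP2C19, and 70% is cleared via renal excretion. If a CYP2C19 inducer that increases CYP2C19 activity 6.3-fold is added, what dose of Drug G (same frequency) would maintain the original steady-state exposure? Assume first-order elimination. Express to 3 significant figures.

1.04 × 10³ mg

The CYP2C19 pathway (30% of clearance) increases to 6.3× activity: 0.3 × 6.3 = 1.89.
The remaining 70% of clearance is unaffected.
CL_new/CL_old = 1.89 + 0.7 = 2.59.
Css,avg = (dose rate)/CL, so holding Css fixed requires dose ∝ CL: 400 × 2.59 = 1.04 × 10³ mg.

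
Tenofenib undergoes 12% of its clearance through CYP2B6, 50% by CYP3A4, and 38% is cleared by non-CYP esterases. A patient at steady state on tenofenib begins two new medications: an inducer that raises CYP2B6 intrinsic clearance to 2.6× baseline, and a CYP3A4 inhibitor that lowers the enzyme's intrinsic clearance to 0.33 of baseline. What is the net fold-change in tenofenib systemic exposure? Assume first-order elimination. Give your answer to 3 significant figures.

1.17

The CYP2B6 pathway (12% of clearance) is boosted to 2.6× activity: 0.12 × 2.6 = 0.312.
The CYP3A4 pathway (50% of clearance) drops to 0.33× activity: 0.5 × 0.33 = 0.165.
The remaining 38% of clearance is unaffected.
New clearance relative to baseline: 0.312 + 0.165 + 0.38 = 0.857.
Systemic exposure ∝ 1/CL: fold-change = 1 / 0.857 = 1.17.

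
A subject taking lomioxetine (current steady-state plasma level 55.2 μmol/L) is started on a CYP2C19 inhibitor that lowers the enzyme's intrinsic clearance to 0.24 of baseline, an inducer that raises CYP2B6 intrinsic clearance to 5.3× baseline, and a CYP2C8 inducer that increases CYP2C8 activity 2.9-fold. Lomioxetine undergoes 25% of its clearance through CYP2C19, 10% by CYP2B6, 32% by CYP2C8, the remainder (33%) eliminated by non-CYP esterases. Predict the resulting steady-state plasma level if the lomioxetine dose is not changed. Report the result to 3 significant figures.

The CYP2C19 pathway (25% of clearance) falls to 0.24× activity: 0.25 × 0.24 = 0.06.
The CYP2B6 pathway (10% of clearance) increases to 5.3× activity: 0.1 × 5.3 = 0.53.
The CYP2C8 pathway (32% of clearance) rises to 2.9× activity: 0.32 × 2.9 = 0.928.
The remaining 33% of clearance is unaffected.
Relative clearance = 0.06 + 0.53 + 0.928 + 0.33 = 1.848.
Dividing the baseline by the relative clearance: 55.2 / 1.848 = 29.9 μmol/L.

29.9 μmol/L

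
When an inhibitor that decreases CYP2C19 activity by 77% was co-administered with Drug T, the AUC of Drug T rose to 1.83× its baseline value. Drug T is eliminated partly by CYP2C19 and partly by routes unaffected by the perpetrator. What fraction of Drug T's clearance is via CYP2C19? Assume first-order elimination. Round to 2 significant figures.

Let x = fm,CYP2C19. Because AUC ∝ 1/CL, relative clearance fell to 1/1.83 = 0.5464.
Only the CYP2C19 route changed, so 0.5464 = x·0.23 + (1 − x), giving x = 0.59.

0.59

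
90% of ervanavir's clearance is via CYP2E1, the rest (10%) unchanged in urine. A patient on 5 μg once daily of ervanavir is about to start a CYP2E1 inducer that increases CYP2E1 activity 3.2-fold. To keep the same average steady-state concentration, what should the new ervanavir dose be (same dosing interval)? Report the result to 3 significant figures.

14.9 μg

CYP2E1: 0.9 × 3.2 = 2.88
Other: 0.1 (unchanged)
New clearance relative to baseline: 2.88 + 0.1 = 2.98.
Css,avg = (dose rate)/CL, so holding Css fixed requires dose ∝ CL: 5 × 2.98 = 14.9 μg.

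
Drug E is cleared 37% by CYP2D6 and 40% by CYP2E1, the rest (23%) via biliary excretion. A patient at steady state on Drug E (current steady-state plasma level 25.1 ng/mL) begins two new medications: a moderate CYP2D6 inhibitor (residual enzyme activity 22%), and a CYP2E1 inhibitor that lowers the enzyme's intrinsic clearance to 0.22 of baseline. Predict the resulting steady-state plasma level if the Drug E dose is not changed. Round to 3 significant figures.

The CYP2D6 pathway (37% of clearance) falls to 0.22× activity: 0.37 × 0.22 = 0.0814.
The CYP2E1 pathway (40% of clearance) falls to 0.22× activity: 0.4 × 0.22 = 0.088.
The remaining 23% of clearance is unaffected.
New clearance relative to baseline: 0.0814 + 0.088 + 0.23 = 0.3994.
Steady-state plasma level ∝ 1/CL: new value = 25.1 / 0.3994 = 62.8 ng/mL.

62.8 ng/mL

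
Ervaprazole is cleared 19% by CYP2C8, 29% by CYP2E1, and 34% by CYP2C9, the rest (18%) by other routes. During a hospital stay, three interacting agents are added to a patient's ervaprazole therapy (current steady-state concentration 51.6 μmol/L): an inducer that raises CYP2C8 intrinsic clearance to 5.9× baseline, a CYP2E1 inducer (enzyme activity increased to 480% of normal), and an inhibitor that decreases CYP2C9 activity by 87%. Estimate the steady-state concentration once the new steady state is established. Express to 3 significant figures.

CYP2C8: 0.19 × 5.9 = 1.121
CYP2E1: 0.29 × 4.8 = 1.392
CYP2C9: 0.34 × 0.13 = 0.0442
Other: 0.18 (unchanged)
CL_new/CL_old = 1.121 + 1.392 + 0.0442 + 0.18 = 2.7372.
New steady-state concentration = 51.6 / 2.7372 = 18.9 μmol/L (concentration scales inversely with clearance).

18.9 μmol/L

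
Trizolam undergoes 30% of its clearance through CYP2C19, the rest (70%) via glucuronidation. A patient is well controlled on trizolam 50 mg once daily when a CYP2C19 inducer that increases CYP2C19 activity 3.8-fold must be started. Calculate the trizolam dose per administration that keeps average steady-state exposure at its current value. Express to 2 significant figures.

92 mg

CYP2C19: 0.3 × 3.8 = 1.14
Other: 0.7 (unchanged)
Relative clearance = 1.14 + 0.7 = 1.84.
Exposure is unchanged when dose changes in proportion to clearance. New dose = 50 mg × 1.84 = 92 mg.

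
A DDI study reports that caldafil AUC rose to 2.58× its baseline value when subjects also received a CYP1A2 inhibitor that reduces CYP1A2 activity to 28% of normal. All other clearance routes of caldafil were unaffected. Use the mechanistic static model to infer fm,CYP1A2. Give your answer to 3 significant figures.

Let x = fm,CYP1A2. Because AUC ∝ 1/CL, relative clearance fell to 1/2.58 = 0.3876.
Only the CYP1A2 route changed, so 0.3876 = x·0.28 + (1 − x), giving x = 0.851.

0.851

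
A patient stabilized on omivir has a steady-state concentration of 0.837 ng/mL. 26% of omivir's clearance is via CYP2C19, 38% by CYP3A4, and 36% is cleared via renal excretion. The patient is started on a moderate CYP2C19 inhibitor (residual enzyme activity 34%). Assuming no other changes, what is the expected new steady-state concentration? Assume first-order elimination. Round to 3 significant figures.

The CYP2C19 pathway (26% of clearance) is reduced to 0.34× activity: 0.26 × 0.34 = 0.0884.
CYP3A4 (38%) and the residual 36% are unaffected.
CL_new/CL_old = 0.0884 + 0.38 + 0.36 = 0.8284.
New steady-state concentration = baseline ÷ relative clearance = 0.837 / 0.8284 = 1.01 ng/mL.

1.01 ng/mL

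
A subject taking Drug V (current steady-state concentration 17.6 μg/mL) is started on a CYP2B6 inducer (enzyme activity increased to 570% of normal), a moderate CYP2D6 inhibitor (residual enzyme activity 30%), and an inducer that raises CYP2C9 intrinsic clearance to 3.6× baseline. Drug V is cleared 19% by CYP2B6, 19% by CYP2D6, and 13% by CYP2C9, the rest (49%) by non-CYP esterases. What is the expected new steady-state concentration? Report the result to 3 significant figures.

CYP2B6: 0.19 × 5.7 = 1.083
CYP2D6: 0.19 × 0.3 = 0.057
CYP2C9: 0.13 × 3.6 = 0.468
Other: 0.49 (unchanged)
New clearance relative to baseline: 1.083 + 0.057 + 0.468 + 0.49 = 2.098.
New steady-state concentration = 17.6 / 2.098 = 8.39 μg/mL (concentration scales inversely with clearance).

8.39 μg/mL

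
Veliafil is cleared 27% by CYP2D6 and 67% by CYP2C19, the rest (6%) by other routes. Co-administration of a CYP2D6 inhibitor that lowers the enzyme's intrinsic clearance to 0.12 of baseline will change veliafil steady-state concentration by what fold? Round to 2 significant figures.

The CYP2D6 pathway (27% of clearance) drops to 0.12× activity: 0.27 × 0.12 = 0.0324.
CYP2C19 (67%) and the residual 6% are unaffected.
CL_new/CL_old = 0.0324 + 0.67 + 0.06 = 0.7624.
Since steady-state concentration ∝ 1/CL, the ratio is 1 / 0.7624 = 1.3.

1.3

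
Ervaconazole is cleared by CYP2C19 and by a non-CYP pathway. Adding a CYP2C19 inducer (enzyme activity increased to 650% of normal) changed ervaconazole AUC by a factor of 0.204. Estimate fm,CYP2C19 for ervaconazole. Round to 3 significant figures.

CL'/CL = 1 / 0.204 = 4.902
6.5·fm + (1 − fm) = 4.902
fm = (4.902 − 1) / (6.5 − 1) = 0.709

0.709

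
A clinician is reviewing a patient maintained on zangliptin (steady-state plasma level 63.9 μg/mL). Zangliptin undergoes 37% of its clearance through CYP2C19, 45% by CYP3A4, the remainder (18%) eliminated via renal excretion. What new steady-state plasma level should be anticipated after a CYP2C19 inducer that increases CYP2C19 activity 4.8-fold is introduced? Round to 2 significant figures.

27 μg/mL

The CYP2C19 pathway (37% of clearance) increases to 4.8× activity: 0.37 × 4.8 = 1.776.
CYP3A4 (45%) and the residual 18% are unaffected.
Relative clearance = 1.776 + 0.45 + 0.18 = 2.406.
With dosing unchanged, steady-state plasma level scales as 1/CL: 63.9 / 2.406 = 27 μg/mL.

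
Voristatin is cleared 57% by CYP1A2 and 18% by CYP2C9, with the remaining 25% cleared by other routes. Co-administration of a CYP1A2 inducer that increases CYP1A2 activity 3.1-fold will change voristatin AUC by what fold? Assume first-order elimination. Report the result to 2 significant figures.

CYP1A2: 0.57 × 3.1 = 1.767
CYP2C9: 0.18 (unchanged)
Other: 0.25 (unchanged)
Relative clearance = 1.767 + 0.18 + 0.25 = 2.197.
AUC is inversely proportional to clearance, so the fold-change is 1 / 2.197 = 0.46.

0.46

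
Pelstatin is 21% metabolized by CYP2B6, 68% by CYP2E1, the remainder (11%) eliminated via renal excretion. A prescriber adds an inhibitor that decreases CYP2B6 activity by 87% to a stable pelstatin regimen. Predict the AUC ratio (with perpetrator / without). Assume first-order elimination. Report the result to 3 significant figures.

1.22

The CYP2B6 pathway (21% of clearance) drops to 0.13× activity: 0.21 × 0.13 = 0.0273.
CYP2E1 (68%) and the residual 11% are unaffected.
New clearance relative to baseline: 0.0273 + 0.68 + 0.11 = 0.8173.
Since AUC ∝ 1/CL, the ratio is 1 / 0.8173 = 1.22.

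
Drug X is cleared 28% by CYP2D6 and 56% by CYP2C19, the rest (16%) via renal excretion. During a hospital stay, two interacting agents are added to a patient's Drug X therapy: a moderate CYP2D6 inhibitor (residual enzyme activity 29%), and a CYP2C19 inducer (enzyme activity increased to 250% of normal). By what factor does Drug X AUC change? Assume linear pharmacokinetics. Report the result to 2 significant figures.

0.61

CYP2D6: 0.28 × 0.29 = 0.0812
CYP2C19: 0.56 × 2.5 = 1.4
Other: 0.16 (unchanged)
CL_new/CL_old = 0.0812 + 1.4 + 0.16 = 1.6412.
Because AUC varies inversely with clearance, the combined effect is 1 / 1.6412 = 0.61.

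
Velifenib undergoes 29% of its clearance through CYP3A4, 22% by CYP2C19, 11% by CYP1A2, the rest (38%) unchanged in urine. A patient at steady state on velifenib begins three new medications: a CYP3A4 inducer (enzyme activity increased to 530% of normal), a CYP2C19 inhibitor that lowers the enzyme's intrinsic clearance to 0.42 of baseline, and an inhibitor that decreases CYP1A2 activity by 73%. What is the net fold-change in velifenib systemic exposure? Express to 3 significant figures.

0.490

The CYP3A4 pathway (29% of clearance) is boosted to 5.3× activity: 0.29 × 5.3 = 1.537.
The CYP2C19 pathway (22% of clearance) drops to 0.42× activity: 0.22 × 0.42 = 0.0924.
The CYP1A2 pathway (11% of clearance) is reduced to 0.27× activity: 0.11 × 0.27 = 0.0297.
Non-CYP routes (38%) are unchanged.
New clearance relative to baseline: 1.537 + 0.0924 + 0.0297 + 0.38 = 2.0391.
Systemic exposure ∝ 1/CL: fold-change = 1 / 2.0391 = 0.490.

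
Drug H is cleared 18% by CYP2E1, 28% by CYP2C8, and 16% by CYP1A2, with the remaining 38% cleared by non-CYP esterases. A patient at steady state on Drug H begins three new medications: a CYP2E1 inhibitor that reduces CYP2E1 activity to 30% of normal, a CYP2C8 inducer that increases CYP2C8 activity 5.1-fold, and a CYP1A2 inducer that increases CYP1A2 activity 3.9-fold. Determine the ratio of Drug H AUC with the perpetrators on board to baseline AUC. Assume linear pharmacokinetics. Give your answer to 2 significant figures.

0.40

The CYP2E1 pathway (18% of clearance) is reduced to 0.3× activity: 0.18 × 0.3 = 0.054.
The CYP2C8 pathway (28% of clearance) rises to 5.1× activity: 0.28 × 5.1 = 1.428.
The CYP1A2 pathway (16% of clearance) is boosted to 3.9× activity: 0.16 × 3.9 = 0.624.
Non-CYP routes (38%) are unchanged.
New clearance relative to baseline: 0.054 + 1.428 + 0.624 + 0.38 = 2.486.
Net AUC ratio = 1 / 2.486 = 0.40.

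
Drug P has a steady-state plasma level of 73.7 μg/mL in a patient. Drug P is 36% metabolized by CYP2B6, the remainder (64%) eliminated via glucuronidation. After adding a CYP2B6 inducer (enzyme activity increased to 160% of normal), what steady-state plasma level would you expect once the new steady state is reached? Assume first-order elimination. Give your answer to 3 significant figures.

The CYP2B6 pathway (36% of clearance) is boosted to 1.6× activity: 0.36 × 1.6 = 0.576.
The remaining 64% of clearance is unaffected.
New clearance relative to baseline: 0.576 + 0.64 = 1.216.
New steady-state plasma level = baseline ÷ relative clearance = 73.7 / 1.216 = 60.6 μg/mL.

60.6 μg/mL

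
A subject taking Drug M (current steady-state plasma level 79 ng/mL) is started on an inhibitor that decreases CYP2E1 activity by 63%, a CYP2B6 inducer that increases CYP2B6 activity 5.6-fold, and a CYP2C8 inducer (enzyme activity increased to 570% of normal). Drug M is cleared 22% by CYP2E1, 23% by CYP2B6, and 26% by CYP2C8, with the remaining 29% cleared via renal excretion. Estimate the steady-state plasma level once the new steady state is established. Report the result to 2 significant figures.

25 ng/mL

The CYP2E1 pathway (22% of clearance) drops to 0.37× activity: 0.22 × 0.37 = 0.0814.
The CYP2B6 pathway (23% of clearance) rises to 5.6× activity: 0.23 × 5.6 = 1.288.
The CYP2C8 pathway (26% of clearance) is boosted to 5.7× activity: 0.26 × 5.7 = 1.482.
The remaining 29% of clearance is unaffected.
CL_new/CL_old = 0.0814 + 1.288 + 1.482 + 0.29 = 3.1414.
New steady-state plasma level = 79 / 3.1414 = 25 ng/mL (concentration scales inversely with clearance).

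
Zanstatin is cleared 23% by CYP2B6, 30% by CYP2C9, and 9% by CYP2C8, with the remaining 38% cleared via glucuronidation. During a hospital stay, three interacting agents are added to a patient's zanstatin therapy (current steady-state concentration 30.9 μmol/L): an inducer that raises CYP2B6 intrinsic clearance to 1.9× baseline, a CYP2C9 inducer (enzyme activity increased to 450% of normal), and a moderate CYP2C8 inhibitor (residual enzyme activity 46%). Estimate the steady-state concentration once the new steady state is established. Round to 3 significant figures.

The CYP2B6 pathway (23% of clearance) increases to 1.9× activity: 0.23 × 1.9 = 0.437.
The CYP2C9 pathway (30% of clearance) increases to 4.5× activity: 0.3 × 4.5 = 1.35.
The CYP2C8 pathway (9% of clearance) falls to 0.46× activity: 0.09 × 0.46 = 0.0414.
Non-CYP routes (38%) are unchanged.
New clearance relative to baseline: 0.437 + 1.35 + 0.0414 + 0.38 = 2.2084.
New steady-state concentration = 30.9 / 2.2084 = 14.0 μmol/L (concentration scales inversely with clearance).

14.0 μmol/L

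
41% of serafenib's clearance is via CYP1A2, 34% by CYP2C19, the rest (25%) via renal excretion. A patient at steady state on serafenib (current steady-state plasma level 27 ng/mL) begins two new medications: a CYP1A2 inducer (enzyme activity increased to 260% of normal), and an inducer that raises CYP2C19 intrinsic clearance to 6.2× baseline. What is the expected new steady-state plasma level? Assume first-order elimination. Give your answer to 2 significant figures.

The CYP1A2 pathway (41% of clearance) rises to 2.6× activity: 0.41 × 2.6 = 1.066.
The CYP2C19 pathway (34% of clearance) rises to 6.2× activity: 0.34 × 6.2 = 2.108.
The remaining 25% of clearance is unaffected.
New clearance relative to baseline: 1.066 + 2.108 + 0.25 = 3.424.
Steady-state plasma level ∝ 1/CL: new value = 27 / 3.424 = 7.9 ng/mL.

7.9 ng/mL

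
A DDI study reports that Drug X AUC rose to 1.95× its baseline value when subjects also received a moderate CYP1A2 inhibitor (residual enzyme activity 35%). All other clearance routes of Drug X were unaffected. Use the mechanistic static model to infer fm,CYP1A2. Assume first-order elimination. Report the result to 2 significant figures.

0.75

Write x for the fraction cleared via CYP1A2. The observed AUC change means clearance fell to 1/1.95 = 0.5128 of baseline.
Only the CYP1A2 route changed, so 0.5128 = x·0.35 + (1 − x), giving x = 0.75.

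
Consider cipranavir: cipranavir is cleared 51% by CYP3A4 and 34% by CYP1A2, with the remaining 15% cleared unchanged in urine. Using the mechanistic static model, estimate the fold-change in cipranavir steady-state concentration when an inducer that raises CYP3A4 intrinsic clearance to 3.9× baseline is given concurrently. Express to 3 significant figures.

0.403

The CYP3A4 pathway (51% of clearance) is boosted to 3.9× activity: 0.51 × 3.9 = 1.989.
CYP1A2 (34%) and the residual 15% are unaffected.
CL_new/CL_old = 1.989 + 0.34 + 0.15 = 2.479.
Steady-state concentration is inversely proportional to clearance, so the fold-change is 1 / 2.479 = 0.403.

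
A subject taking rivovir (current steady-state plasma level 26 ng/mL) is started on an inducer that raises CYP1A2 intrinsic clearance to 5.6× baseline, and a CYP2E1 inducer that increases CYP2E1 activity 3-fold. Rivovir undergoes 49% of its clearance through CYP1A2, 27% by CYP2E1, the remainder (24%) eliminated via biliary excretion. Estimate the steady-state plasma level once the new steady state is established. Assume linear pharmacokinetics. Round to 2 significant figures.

The CYP1A2 pathway (49% of clearance) is boosted to 5.6× activity: 0.49 × 5.6 = 2.744.
The CYP2E1 pathway (27% of clearance) increases to 3× activity: 0.27 × 3 = 0.81.
Non-CYP routes (24%) are unchanged.
New clearance relative to baseline: 2.744 + 0.81 + 0.24 = 3.794.
Dividing the baseline by the relative clearance: 26 / 3.794 = 6.9 ng/mL.

6.9 ng/mL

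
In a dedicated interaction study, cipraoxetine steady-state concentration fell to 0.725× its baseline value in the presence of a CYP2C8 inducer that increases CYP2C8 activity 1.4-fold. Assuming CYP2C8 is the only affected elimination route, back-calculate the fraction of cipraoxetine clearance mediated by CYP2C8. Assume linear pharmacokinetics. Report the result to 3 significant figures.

CL'/CL = 1 / 0.725 = 1.379
1.4·fm + (1 − fm) = 1.379
fm = (1.379 − 1) / (1.4 − 1) = 0.948

0.948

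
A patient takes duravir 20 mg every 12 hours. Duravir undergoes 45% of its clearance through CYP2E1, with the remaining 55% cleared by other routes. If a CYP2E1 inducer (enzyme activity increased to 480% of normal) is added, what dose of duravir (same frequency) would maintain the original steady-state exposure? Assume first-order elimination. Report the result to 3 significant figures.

54.2 mg

CYP2E1: 0.45 × 4.8 = 2.16
Other: 0.55 (unchanged)
CL_new/CL_old = 2.16 + 0.55 = 2.71.
Css,avg = (dose rate)/CL, so holding Css fixed requires dose ∝ CL: 20 × 2.71 = 54.2 mg.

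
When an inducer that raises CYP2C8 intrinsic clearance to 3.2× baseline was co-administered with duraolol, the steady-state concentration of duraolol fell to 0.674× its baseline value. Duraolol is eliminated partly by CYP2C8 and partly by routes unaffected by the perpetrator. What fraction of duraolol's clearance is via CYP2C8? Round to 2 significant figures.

Let fm be the CYP2C8 fraction. New clearance relative to baseline = fm × 3.2 + (1 − fm).
Steady-state concentration ratio = 1 / (new CL fraction), so new CL fraction = 1 / 0.674 = 1.484.
fm × 3.2 + 1 − fm = 1.484  ⇒  fm × (3.2 − 1) = 0.4837  ⇒  fm = 0.22.

0.22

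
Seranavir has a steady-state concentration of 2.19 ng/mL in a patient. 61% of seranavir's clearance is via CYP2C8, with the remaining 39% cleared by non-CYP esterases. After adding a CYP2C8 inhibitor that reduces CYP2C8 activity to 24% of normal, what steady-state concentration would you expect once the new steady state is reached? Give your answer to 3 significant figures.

The CYP2C8 pathway (61% of clearance) drops to 0.24× activity: 0.61 × 0.24 = 0.1464.
The remaining 39% of clearance is unaffected.
CL_new/CL_old = 0.1464 + 0.39 = 0.5364.
New steady-state concentration = baseline ÷ relative clearance = 2.19 / 0.5364 = 4.08 ng/mL.

4.08 ng/mL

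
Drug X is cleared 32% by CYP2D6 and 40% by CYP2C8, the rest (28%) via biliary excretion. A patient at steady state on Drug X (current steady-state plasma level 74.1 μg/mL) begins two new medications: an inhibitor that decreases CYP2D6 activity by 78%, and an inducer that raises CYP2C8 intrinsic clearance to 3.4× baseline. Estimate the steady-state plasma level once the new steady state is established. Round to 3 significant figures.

43.3 μg/mL

CYP2D6: 0.32 × 0.22 = 0.0704
CYP2C8: 0.4 × 3.4 = 1.36
Other: 0.28 (unchanged)
Relative clearance = 0.0704 + 1.36 + 0.28 = 1.7104.
New steady-state plasma level = 74.1 / 1.7104 = 43.3 μg/mL (concentration scales inversely with clearance).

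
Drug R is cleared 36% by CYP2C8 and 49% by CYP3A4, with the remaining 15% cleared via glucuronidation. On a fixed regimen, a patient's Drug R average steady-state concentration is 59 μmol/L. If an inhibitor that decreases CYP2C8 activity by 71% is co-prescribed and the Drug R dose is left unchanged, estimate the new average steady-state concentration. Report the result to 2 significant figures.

The CYP2C8 pathway (36% of clearance) drops to 0.29× activity: 0.36 × 0.29 = 0.1044.
CYP3A4 (49%) and the residual 15% are unaffected.
New clearance relative to baseline: 0.1044 + 0.49 + 0.15 = 0.7444.
With dosing unchanged, average steady-state concentration scales as 1/CL: 59 / 0.7444 = 79 μmol/L.

79 μmol/L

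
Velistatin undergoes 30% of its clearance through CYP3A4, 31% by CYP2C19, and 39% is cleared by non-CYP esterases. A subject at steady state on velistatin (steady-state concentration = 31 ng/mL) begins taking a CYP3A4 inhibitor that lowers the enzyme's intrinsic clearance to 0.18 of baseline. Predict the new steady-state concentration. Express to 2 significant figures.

41 ng/mL

The CYP3A4 pathway (30% of clearance) drops to 0.18× activity: 0.3 × 0.18 = 0.054.
CYP2C19 (31%) and the residual 39% are unaffected.
CL_new/CL_old = 0.054 + 0.31 + 0.39 = 0.754.
With dosing unchanged, steady-state concentration scales as 1/CL: 31 / 0.754 = 41 ng/mL.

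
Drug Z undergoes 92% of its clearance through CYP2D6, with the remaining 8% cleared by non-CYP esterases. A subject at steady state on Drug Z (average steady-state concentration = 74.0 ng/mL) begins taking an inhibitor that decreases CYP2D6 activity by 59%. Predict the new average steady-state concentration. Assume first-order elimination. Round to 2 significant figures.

The CYP2D6 pathway (92% of clearance) is reduced to 0.41× activity: 0.92 × 0.41 = 0.3772.
The remaining 8% of clearance is unaffected.
CL_new/CL_old = 0.3772 + 0.08 = 0.4572.
Average steady-state concentration ∝ 1/CL, so new value = 74.0 / 0.4572 = 1.6 × 10² ng/mL.

1.6 × 10² ng/mL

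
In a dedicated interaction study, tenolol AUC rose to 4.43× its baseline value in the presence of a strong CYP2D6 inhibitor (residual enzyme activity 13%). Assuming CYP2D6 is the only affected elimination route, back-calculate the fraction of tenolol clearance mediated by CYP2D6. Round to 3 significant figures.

0.890

CL'/CL = 1 / 4.43 = 0.2257
0.13·fm + (1 − fm) = 0.2257
fm = (0.2257 − 1) / (0.13 − 1) = 0.890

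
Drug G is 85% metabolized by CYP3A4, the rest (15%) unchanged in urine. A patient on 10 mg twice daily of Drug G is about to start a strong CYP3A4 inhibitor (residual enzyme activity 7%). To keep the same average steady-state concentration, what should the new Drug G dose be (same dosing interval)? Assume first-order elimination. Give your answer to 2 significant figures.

The CYP3A4 pathway (85% of clearance) falls to 0.07× activity: 0.85 × 0.07 = 0.0595.
Non-CYP routes (15%) are unchanged.
New clearance relative to baseline: 0.0595 + 0.15 = 0.2095.
Exposure is unchanged when dose changes in proportion to clearance. New dose = 10 mg × 0.2095 = 2.1 mg.

2.1 mg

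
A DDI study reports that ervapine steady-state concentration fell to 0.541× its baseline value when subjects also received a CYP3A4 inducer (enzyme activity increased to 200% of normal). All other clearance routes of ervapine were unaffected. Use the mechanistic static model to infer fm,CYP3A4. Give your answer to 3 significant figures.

CL'/CL = 1 / 0.541 = 1.848
2·fm + (1 − fm) = 1.848
fm = (1.848 − 1) / (2 − 1) = 0.848

0.848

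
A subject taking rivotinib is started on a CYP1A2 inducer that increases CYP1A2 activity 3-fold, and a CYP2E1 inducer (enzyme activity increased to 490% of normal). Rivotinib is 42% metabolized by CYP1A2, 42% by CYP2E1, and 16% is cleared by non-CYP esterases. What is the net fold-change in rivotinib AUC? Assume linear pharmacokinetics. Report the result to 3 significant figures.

The CYP1A2 pathway (42% of clearance) is boosted to 3× activity: 0.42 × 3 = 1.26.
The CYP2E1 pathway (42% of clearance) increases to 4.9× activity: 0.42 × 4.9 = 2.058.
Non-CYP routes (16%) are unchanged.
Relative clearance = 1.26 + 2.058 + 0.16 = 3.478.
Because AUC varies inversely with clearance, the combined effect is 1 / 3.478 = 0.288.

0.288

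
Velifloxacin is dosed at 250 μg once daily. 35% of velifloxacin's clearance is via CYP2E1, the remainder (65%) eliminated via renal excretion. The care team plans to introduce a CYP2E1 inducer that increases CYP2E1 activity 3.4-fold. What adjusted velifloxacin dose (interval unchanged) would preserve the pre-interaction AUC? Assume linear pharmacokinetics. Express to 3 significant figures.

460 μg

CYP2E1: 0.35 × 3.4 = 1.19
Other: 0.65 (unchanged)
Relative clearance = 1.19 + 0.65 = 1.84.
To maintain the same steady-state level, dose must scale with clearance: new dose = 250 × 1.84 = 460 μg.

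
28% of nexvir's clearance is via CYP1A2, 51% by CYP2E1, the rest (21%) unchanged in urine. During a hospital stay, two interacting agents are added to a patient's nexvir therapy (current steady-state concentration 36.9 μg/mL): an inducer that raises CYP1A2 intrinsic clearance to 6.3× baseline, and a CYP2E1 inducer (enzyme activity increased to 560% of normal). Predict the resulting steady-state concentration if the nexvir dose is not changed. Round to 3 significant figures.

The CYP1A2 pathway (28% of clearance) is boosted to 6.3× activity: 0.28 × 6.3 = 1.764.
The CYP2E1 pathway (51% of clearance) increases to 5.6× activity: 0.51 × 5.6 = 2.856.
Non-CYP routes (21%) are unchanged.
Relative clearance = 1.764 + 2.856 + 0.21 = 4.83.
New steady-state concentration = 36.9 / 4.83 = 7.64 μg/mL (concentration scales inversely with clearance).

7.64 μg/mL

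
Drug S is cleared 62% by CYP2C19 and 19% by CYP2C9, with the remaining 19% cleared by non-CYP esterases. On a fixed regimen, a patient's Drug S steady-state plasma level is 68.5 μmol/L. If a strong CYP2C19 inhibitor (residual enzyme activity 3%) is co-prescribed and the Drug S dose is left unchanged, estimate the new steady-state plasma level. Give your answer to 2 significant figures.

CYP2C19: 0.62 × 0.03 = 0.0186
CYP2C9: 0.19 (unchanged)
Other: 0.19 (unchanged)
CL_new/CL_old = 0.0186 + 0.19 + 0.19 = 0.3986.
Steady-state plasma level ∝ 1/CL, so new value = 68.5 / 0.3986 = 1.7 × 10² μmol/L.

1.7 × 10² μmol/L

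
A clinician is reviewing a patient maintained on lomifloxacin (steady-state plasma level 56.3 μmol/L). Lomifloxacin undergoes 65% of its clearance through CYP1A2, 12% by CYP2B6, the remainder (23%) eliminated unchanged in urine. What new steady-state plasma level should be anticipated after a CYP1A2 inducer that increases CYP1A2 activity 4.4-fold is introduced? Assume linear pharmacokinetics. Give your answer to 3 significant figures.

The CYP1A2 pathway (65% of clearance) is boosted to 4.4× activity: 0.65 × 4.4 = 2.86.
CYP2B6 (12%) and the residual 23% are unaffected.
CL_new/CL_old = 2.86 + 0.12 + 0.23 = 3.21.
New steady-state plasma level = baseline ÷ relative clearance = 56.3 / 3.21 = 17.5 μmol/L.

17.5 μmol/L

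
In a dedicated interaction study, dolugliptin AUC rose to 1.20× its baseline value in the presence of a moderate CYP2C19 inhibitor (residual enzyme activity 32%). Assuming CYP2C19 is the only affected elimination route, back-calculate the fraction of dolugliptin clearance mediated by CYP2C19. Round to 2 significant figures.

0.25

CL'/CL = 1 / 1.20 = 0.8333
0.32·fm + (1 − fm) = 0.8333
fm = (0.8333 − 1) / (0.32 − 1) = 0.25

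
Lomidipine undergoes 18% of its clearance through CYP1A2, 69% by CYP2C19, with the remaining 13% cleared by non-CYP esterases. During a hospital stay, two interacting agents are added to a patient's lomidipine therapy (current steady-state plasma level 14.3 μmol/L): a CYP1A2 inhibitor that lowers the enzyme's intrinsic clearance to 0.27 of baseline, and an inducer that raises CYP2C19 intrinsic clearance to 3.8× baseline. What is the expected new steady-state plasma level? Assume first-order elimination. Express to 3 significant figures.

CYP1A2: 0.18 × 0.27 = 0.0486
CYP2C19: 0.69 × 3.8 = 2.622
Other: 0.13 (unchanged)
CL_new/CL_old = 0.0486 + 2.622 + 0.13 = 2.8006.
Dividing the baseline by the relative clearance: 14.3 / 2.8006 = 5.11 μmol/L.

5.11 μmol/L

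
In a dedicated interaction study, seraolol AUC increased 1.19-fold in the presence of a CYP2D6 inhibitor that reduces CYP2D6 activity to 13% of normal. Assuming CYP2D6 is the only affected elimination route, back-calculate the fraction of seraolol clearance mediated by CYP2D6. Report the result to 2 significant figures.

Let x = fm,CYP2D6. Because AUC ∝ 1/CL, relative clearance fell to 1/1.19 = 0.8403.
Only the CYP2D6 route changed, so 0.8403 = x·0.13 + (1 − x), giving x = 0.18.

0.18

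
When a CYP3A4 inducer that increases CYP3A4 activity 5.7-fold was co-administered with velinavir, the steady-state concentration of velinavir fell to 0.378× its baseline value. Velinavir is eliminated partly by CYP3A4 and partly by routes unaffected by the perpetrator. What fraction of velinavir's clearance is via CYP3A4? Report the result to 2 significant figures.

Call the CYP3A4 fraction fm. After the interaction, CL_new/CL_old = fm × 5.7 + (1 − fm).
Steady-state concentration ratio = 1 / (new CL fraction), so new CL fraction = 1 / 0.378 = 2.646.
fm × 5.7 + 1 − fm = 2.646  ⇒  fm × (5.7 − 1) = 1.646  ⇒  fm = 0.35.

0.35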